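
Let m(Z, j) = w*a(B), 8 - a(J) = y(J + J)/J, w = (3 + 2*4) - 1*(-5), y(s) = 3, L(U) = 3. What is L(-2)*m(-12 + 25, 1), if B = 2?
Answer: 312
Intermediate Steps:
w = 16 (w = (3 + 8) + 5 = 11 + 5 = 16)
a(J) = 8 - 3/J
m(Z, j) = 104 (m(Z, j) = 16*(8 - 3/2) = 16*(13/2) = 104)
L(-2)*m(-12 + 25, 1) = 3*104 = 312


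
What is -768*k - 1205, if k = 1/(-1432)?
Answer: -215599/179 ≈ -1204.5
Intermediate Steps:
k = -1/1432 ≈ -0.00069832
-768*k - 1205 = -768*(-1/1432) - 1205 = 96/179 - 1205 = -215599/179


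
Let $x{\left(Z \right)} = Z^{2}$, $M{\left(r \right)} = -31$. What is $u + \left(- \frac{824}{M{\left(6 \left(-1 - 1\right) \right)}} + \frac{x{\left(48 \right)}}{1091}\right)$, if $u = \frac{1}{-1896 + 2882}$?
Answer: $\frac{956856109}{33347506} \approx 28.693$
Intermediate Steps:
$u = \frac{1}{986} \approx 0.0010142$
$u + \left(- \frac{824}{M{\left(6 \left(-1 - 1\right) \right)}} + \frac{x{\left(48 \right)}}{1091}\right) = \frac{1}{986} + \left(- \frac{824}{-31} + \frac{48^{2}}{1091}\right) = \frac{1}{986} + \left(\left(-824\right) \left(- \frac{1}{31}\right) + 2304 \cdot \frac{1}{1091}\right) = \frac{1}{986} + \left(\frac{824}{31} + \frac{2304}{1091}\right) = \frac{1}{986} + \frac{970408}{33821} = \frac{956856109}{33347506}$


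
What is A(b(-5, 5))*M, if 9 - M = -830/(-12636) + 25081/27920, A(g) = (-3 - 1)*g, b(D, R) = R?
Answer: -708769241/4409964 ≈ -160.72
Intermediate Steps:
A(g) = -4*g
M = 708769241/88199280 (M = 9 - (-830/(-12636) + 25081/27920) = 9 - (-830*(-1/12636) + 25081*(1/27920)) = 9 - (415/6318 + 25081/27920) = 9 - 1*85024279/88199280 = 9 - 85024279/88199280 = 708769241/88199280 ≈ 8.0360)
A(b(-5, 5))*M = -4*5*(708769241/88199280) = -20*708769241/88199280 = -708769241/4409964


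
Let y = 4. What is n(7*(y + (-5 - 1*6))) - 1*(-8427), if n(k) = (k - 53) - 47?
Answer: 8278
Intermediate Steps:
n(k) = -100 + k (n(k) = (-53 + k) - 47 = -100 + k)
n(7*(y + (-5 - 1*6))) - 1*(-8427) = (-100 + 7*(4 + (-5 - 1*6))) - 1*(-8427) = (-100 + 7*(4 + (-5 - 6))) + 8427 = (-100 + 7*(4 - 11)) + 8427 = (-100 + 7*(-7)) + 8427 = (-100 - 49) + 8427 = -149 + 8427 = 8278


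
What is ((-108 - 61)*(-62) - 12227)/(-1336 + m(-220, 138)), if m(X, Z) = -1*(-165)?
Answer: 1749/1171 ≈ 1.4936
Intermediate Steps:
m(X, Z) = 165
((-108 - 61)*(-62) - 12227)/(-1336 + m(-220, 138)) = ((-108 - 61)*(-62) - 12227)/(-1336 + 165) = (-169*(-62) - 12227)/(-1171) = (10478 - 12227)*(-1/1171) = -1749*(-1/1171) = 1749/1171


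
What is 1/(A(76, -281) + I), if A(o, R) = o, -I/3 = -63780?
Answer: 1/191416 ≈ 5.2242e-6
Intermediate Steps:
I = 191340 (I = -3*(-63780) = 191340)
1/(A(76, -281) + I) = 1/(76 + 191340) = 1/191416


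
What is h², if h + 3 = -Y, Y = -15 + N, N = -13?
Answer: 625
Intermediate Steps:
Y = -28 (Y = -15 - 13 = -28)
h = 25 (h = -3 - 1*(-28) = -3 + 28 = 25)
h² = 25² = 625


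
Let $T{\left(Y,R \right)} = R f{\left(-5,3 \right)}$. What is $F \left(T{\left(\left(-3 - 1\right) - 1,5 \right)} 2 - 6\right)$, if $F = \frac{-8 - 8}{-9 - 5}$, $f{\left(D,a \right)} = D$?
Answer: $-64$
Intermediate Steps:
$T{\left(Y,R \right)} = - 5 R$ ($T{\left(Y,R \right)} = R \left(-5\right) = - 5 R$)
$F = \frac{8}{7}$ ($F = - \frac{16}{-14} = \left(-16\right) \left(- \frac{1}{14}\right) = \frac{8}{7} \approx 1.1429$)
$F \left(T{\left(\left(-3 - 1\right) - 1,5 \right)} 2 - 6\right) = \frac{8 \left(\left(-5\right) 5 \cdot 2 - 6\right)}{7} = \frac{8 \left(\left(-25\right) 2 - 6\right)}{7} = \frac{8 \left(-50 - 6\right)}{7} = \frac{8}{7} \left(-56\right) = -64$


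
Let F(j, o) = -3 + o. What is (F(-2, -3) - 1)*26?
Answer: -182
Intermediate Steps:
(F(-2, -3) - 1)*26 = ((-3 - 3) - 1)*26 = (-6 - 1)*26 = -7*26 = -182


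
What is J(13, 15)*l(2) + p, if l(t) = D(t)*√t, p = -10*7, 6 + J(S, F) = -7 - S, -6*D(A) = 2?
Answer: -70 + 26*√2/3 ≈ -57.743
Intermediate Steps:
D(A) = -⅓ (D(A) = -⅙*2 = -⅓)
J(S, F) = -13 - S (J(S, F) = -6 + (-7 - S) = -13 - S)
p = -70
l(t) = -√t/3
J(13, 15)*l(2) + p = (-13 - 1*13)*(-√2/3) - 70 = (-13 - 13)*(-√2/3) - 70 = -(-26)*√2/3 - 70 = 26*√2/3 - 70 = -70 + 26*√2/3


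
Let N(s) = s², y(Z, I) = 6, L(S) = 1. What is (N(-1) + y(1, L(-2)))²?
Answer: 49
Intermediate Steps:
(N(-1) + y(1, L(-2)))² = ((-1)² + 6)² = (1 + 6)² = 7² = 49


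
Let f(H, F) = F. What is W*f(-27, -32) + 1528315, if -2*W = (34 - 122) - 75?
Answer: 1525707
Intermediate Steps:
W = 163/2 (W = -((34 - 122) - 75)/2 = -(-88 - 75)/2 = -1/2*(-163) = 163/2 ≈ 81.500)
W*f(-27, -32) + 1528315 = (163/2)*(-32) + 1528315 = -2608 + 1528315 = 1525707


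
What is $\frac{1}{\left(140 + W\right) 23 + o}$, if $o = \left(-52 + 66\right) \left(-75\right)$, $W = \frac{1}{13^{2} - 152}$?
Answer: $\frac{17}{36913} \approx 0.00046054$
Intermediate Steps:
$W = \frac{1}{17}$ ($W = \frac{1}{169 - 152} = \frac{1}{17} \approx 0.058824$)
$o = -1050$ ($o = 14 \left(-75\right) = -1050$)
$\frac{1}{\left(140 + W\right) 23 + o} = \frac{1}{\left(140 + \frac{1}{17}\right) 23 - 1050} = \frac{1}{\frac{2381}{17} \cdot 23 - 1050} = \frac{1}{\frac{54763}{17} - 1050} = \frac{1}{\frac{36913}{17}} = \frac{17}{36913}$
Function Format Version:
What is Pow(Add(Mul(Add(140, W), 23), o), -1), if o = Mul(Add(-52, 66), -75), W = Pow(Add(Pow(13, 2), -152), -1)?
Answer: Rational(17, 36913) ≈ 0.00046054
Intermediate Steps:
W = Rational(1, 17) (W = Pow(Add(169, -152), -1) = Pow(17, -1) = Rational(1, 17) ≈ 0.058824)
o = -1050 (o = Mul(14, -75) = -1050)
Pow(Add(Mul(Add(140, W), 23), o), -1) = Pow(Add(Mul(Add(140, Rational(1, 17)), 23), -1050), -1) = Pow(Add(Mul(Rational(2381, 17), 23), -1050), -1) = Pow(Add(Rational(54763, 17), -1050), -1) = Pow(Rational(36913, 17), -1) = Rational(17, 36913)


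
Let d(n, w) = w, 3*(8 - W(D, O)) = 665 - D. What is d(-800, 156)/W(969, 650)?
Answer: 117/82 ≈ 1.4268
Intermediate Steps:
W(D, O) = -641/3 + D/3 (W(D, O) = 8 - (665 - D)/3 = 8 + (-665/3 + D/3) = -641/3 + D/3)
d(-800, 156)/W(969, 650) = 156/(-641/3 + (⅓)*969) = 156/(-641/3 + 323) = 156/(328/3) = 156*(3/328) = 117/82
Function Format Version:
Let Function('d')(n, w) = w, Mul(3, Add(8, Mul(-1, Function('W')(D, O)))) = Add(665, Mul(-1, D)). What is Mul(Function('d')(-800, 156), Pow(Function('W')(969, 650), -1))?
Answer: Rational(117, 82) ≈ 1.4268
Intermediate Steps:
Function('W')(D, O) = Add(Rational(-641, 3), Mul(Rational(1, 3), D)) (Function('W')(D, O) = Add(8, Mul(Rational(-1, 3), Add(665, Mul(-1, D)))) = Add(8, Add(Rational(-665, 3), Mul(Rational(1, 3), D))) = Add(Rational(-641, 3), Mul(Rational(1, 3), D)))
Mul(Function('d')(-800, 156), Pow(Function('W')(969, 650), -1)) = Mul(156, Pow(Add(Rational(-641, 3), Mul(Rational(1, 3), 969)), -1)) = Mul(156, Pow(Add(Rational(-641, 3), 323), -1)) = Mul(156, Pow(Rational(328, 3), -1)) = Mul(156, Rational(3, 328)) = Rational(117, 82)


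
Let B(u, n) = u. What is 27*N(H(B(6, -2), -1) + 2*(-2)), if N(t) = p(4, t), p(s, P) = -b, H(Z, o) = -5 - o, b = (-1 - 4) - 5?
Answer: 270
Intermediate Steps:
b = -10 (b = -5 - 5 = -10)
p(s, P) = 10 (p(s, P) = -1*(-10) = 10)
N(t) = 10
27*N(H(B(6, -2), -1) + 2*(-2)) = 27*10 = 270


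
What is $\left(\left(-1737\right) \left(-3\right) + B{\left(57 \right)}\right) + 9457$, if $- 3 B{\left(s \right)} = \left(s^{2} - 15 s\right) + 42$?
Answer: $13856$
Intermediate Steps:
$B{\left(s \right)} = -14 + 5 s - \frac{s^{2}}{3}$ ($B{\left(s \right)} = - \frac{\left(s^{2} - 15 s\right) + 42}{3} = - \frac{42 + s^{2} - 15 s}{3} = -14 + 5 s - \frac{s^{2}}{3}$)
$\left(\left(-1737\right) \left(-3\right) + B{\left(57 \right)}\right) + 9457 = \left(\left(-1737\right) \left(-3\right) - \left(-271 + 1083\right)\right) + 9457 = \left(5211 - 812\right) + 9457 = 4399 + 9457 = 13856$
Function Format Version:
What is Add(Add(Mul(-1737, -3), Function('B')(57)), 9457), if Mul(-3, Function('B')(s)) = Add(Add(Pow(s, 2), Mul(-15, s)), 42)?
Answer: 13856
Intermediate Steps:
Function('B')(s) = Add(-14, Mul(5, s), Mul(Rational(-1, 3), Pow(s, 2))) (Function('B')(s) = Mul(Rational(-1, 3), Add(Add(Pow(s, 2), Mul(-15, s)), 42)) = Mul(Rational(-1, 3), Add(42, Pow(s, 2), Mul(-15, s))) = Add(-14, Mul(5, s), Mul(Rational(-1, 3), Pow(s, 2))))
Add(Add(Mul(-1737, -3), Function('B')(57)), 9457) = Add(Add(Mul(-1737, -3), Add(-14, Mul(5, 57), Mul(Rational(-1, 3), Pow(57, 2)))), 9457) = Add(Add(5211, Add(-14, 285, Mul(Rational(-1, 3), 3249))), 9457) = Add(Add(5211, Add(-14, 285, -1083)), 9457) = Add(Add(5211, -812), 9457) = Add(4399, 9457) = 13856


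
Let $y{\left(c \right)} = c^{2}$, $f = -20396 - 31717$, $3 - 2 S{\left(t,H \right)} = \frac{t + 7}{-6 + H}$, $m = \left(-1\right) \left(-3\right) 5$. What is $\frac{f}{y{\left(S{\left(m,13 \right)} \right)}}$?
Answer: $-10214148$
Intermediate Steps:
$m = 15$ ($m = 3 \cdot 5 = 15$)
$S{\left(t,H \right)} = \frac{3}{2} - \frac{7 + t}{2 \left(-6 + H\right)}$ ($S{\left(t,H \right)} = \frac{3}{2} - \frac{\left(t + 7\right) \frac{1}{-6 + H}}{2} = \frac{3}{2} - \frac{\left(7 + t\right) \frac{1}{-6 + H}}{2} = \frac{3}{2} - \frac{\frac{1}{-6 + H} \left(7 + t\right)}{2} = \frac{3}{2} - \frac{7 + t}{2 \left(-6 + H\right)}$)
$f = -52113$
$\frac{f}{y{\left(S{\left(m,13 \right)} \right)}} = - \frac{52113}{\left(\frac{-25 - 15 + 3 \cdot 13}{2 \left(-6 + 13\right)}\right)^{2}} = - \frac{52113}{\left(\frac{-25 - 15 + 39}{2 \cdot 7}\right)^{2}} = - \frac{52113}{\left(\frac{1}{2} \cdot \frac{1}{7} \left(-1\right)\right)^{2}} = - \frac{52113}{\left(- \frac{1}{14}\right)^{2}} = - 52113 \frac{1}{\frac{1}{196}} = \left(-52113\right) 196 = -10214148$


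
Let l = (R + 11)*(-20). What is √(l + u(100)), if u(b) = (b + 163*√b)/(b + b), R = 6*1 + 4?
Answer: I*√41135/10 ≈ 20.282*I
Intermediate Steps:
R = 10 (R = 6 + 4 = 10)
u(b) = (b + 163*√b)/(2*b) (u(b) = (b + 163*√b)/((2*b)) = (b + 163*√b)*(1/(2*b)) = (b + 163*√b)/(2*b))
l = -420 (l = (10 + 11)*(-20) = 21*(-20) = -420)
√(l + u(100)) = √(-420 + (½ + 163/(2*√100))) = √(-420 + (½ + (163/2)*(⅒))) = √(-420 + (½ + 163/20)) = √(-420 + 173/20) = √(-8227/20) = I*√41135/10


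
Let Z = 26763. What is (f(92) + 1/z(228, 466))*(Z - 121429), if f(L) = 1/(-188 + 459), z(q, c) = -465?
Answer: -18365204/126015 ≈ -145.74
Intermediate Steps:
f(L) = 1/271
(f(92) + 1/z(228, 466))*(Z - 121429) = (1/271 + 1/(-465))*(26763 - 121429) = (1/271 - 1/465)*(-94666) = (194/126015)*(-94666) = -18365204/126015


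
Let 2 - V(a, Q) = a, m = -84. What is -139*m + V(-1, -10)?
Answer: 11679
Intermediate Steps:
V(a, Q) = 2 - a
-139*m + V(-1, -10) = -139*(-84) + (2 - 1*(-1)) = 11676 + (2 + 1) = 11676 + 3 = 11679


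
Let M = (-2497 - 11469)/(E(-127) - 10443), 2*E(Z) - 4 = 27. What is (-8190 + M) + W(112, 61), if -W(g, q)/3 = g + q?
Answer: -181598263/20855 ≈ -8707.7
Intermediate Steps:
W(g, q) = -3*g - 3*q (W(g, q) = -3*(g + q) = -3*g - 3*q)
E(Z) = 31/2 (E(Z) = 2 + (½)*27 = 2 + 27/2 = 31/2)
M = 27932/20855 (M = (-2497 - 11469)/(31/2 - 10443) = -13966/(-20855/2) = -13966*(-2/20855) = 27932/20855 ≈ 1.3393)
(-8190 + M) + W(112, 61) = (-8190 + 27932/20855) + (-3*112 - 3*61) = -170774518/20855 + (-336 - 183) = -170774518/20855 - 519 = -181598263/20855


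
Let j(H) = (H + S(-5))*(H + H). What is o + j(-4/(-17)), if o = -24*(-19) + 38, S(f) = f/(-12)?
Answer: 428564/867 ≈ 494.31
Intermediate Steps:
S(f) = -f/12 (S(f) = f*(-1/12) = -f/12)
j(H) = 2*H*(5/12 + H) (j(H) = (H - 1/12*(-5))*(H + H) = (H + 5/12)*(2*H) = (5/12 + H)*(2*H) = 2*H*(5/12 + H))
o = 494 (o = 456 + 38 = 494)
o + j(-4/(-17)) = 494 + (-4/(-17))*(5 + 12*(-4/(-17)))/6 = 494 + (-4*(-1/17))*(5 + 12*(-4*(-1/17)))/6 = 494 + (1/6)*(4/17)*(5 + 12*(4/17)) = 494 + (1/6)*(4/17)*(5 + 48/17) = 494 + (1/6)*(4/17)*(133/17) = 494 + 266/867 = 428564/867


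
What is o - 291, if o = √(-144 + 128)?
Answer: -291 + 4*I ≈ -291.0 + 4.0*I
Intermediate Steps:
o = 4*I (o = √(-16) = 4*I ≈ 4.0*I)
o - 291 = 4*I - 291 = -291 + 4*I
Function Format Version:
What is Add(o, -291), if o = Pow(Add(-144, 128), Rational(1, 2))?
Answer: Add(-291, Mul(4, I)) ≈ Add(-291.00, Mul(4.0000, I))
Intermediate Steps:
o = Mul(4, I) (o = Pow(-16, Rational(1, 2)) = Mul(4, I) ≈ Mul(4.0000, I))
Add(o, -291) = Add(Mul(4, I), -291) = Add(-291, Mul(4, I))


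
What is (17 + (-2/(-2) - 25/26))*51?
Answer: 22593/26 ≈ 868.96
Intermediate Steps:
(17 + (-2/(-2) - 25/26))*51 = (17 + (-2*(-½) - 25*1/26))*51 = (17 + (1 - 25/26))*51 = (17 + 1/26)*51 = (443/26)*51 = 22593/26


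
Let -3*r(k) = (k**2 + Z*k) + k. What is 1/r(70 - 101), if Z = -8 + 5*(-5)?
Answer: -1/651 ≈ -0.0015361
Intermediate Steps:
Z = -33 (Z = -8 - 25 = -33)
r(k) = -k**2/3 + 32*k/3 (r(k) = -((k**2 - 33*k) + k)/3 = -(k**2 - 32*k)/3 = -k**2/3 + 32*k/3)
1/r(70 - 101) = 1/((70 - 101)*(32 - (70 - 101))/3) = 1/((1/3)*(-31)*(32 - 1*(-31))) = 1/((1/3)*(-31)*(32 + 31)) = 1/((1/3)*(-31)*63) = 1/(-651) = -1/651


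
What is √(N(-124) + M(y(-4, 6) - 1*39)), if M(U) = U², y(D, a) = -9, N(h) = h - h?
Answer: 48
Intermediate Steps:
N(h) = 0
√(N(-124) + M(y(-4, 6) - 1*39)) = √(0 + (-9 - 1*39)²) = √(0 + (-9 - 39)²) = √(0 + (-48)²) = √(0 + 2304) = √2304 = 48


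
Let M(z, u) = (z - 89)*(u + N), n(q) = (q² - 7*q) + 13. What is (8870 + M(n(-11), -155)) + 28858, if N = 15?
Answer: 20648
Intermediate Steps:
n(q) = 13 + q² - 7*q
M(z, u) = (-89 + z)*(15 + u) (M(z, u) = (z - 89)*(u + 15) = (-89 + z)*(15 + u))
(8870 + M(n(-11), -155)) + 28858 = (8870 + (-1335 - 89*(-155) + 15*(13 + (-11)² - 7*(-11)) - 155*(13 + (-11)² - 7*(-11)))) + 28858 = (8870 + (-1335 + 13795 + 15*(13 + 121 + 77) - 155*(13 + 121 + 77))) + 28858 = (8870 + (-1335 + 13795 + 15*211 - 155*211)) + 28858 = (8870 + (-1335 + 13795 + 3165 - 32705)) + 28858 = (8870 - 17080) + 28858 = -8210 + 28858 = 20648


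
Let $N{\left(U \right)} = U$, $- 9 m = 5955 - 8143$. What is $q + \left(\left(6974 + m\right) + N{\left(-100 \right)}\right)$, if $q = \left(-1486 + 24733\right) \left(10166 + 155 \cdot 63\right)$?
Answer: $\frac{4170087667}{9} \approx 4.6334 \cdot 10^{8}$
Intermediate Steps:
$m = \frac{2188}{9}$ ($m = - \frac{5955 - 8143}{9} = \left(- \frac{1}{9}\right) \left(-2188\right) = \frac{2188}{9} \approx 243.11$)
$q = 463335957$ ($q = 23247 \left(10166 + 9765\right) = 23247 \cdot 19931 = 463335957$)
$q + \left(\left(6974 + m\right) + N{\left(-100 \right)}\right) = 463335957 + \left(\left(6974 + \frac{2188}{9}\right) - 100\right) = 463335957 + \left(\frac{64954}{9} - 100\right) = 463335957 + \frac{64054}{9} = \frac{4170087667}{9}$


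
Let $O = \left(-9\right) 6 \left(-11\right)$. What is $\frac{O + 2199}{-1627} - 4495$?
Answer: $- \frac{7316158}{1627} \approx -4496.7$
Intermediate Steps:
$O = 594$ ($O = \left(-54\right) \left(-11\right) = 594$)
$\frac{O + 2199}{-1627} - 4495 = \frac{594 + 2199}{-1627} - 4495 = 2793 \left(- \frac{1}{1627}\right) - 4495 = - \frac{2793}{1627} - 4495 = - \frac{7316158}{1627}$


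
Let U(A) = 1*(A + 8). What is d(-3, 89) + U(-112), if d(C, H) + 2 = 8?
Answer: -98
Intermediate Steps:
d(C, H) = 6 (d(C, H) = -2 + 8 = 6)
U(A) = 8 + A (U(A) = 1*(8 + A) = 8 + A)
d(-3, 89) + U(-112) = 6 + (8 - 112) = 6 - 104 = -98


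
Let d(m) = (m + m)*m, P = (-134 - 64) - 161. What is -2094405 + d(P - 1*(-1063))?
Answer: -1103173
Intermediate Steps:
P = -359 (P = -198 - 161 = -359)
d(m) = 2*m**2 (d(m) = (2*m)*m = 2*m**2)
-2094405 + d(P - 1*(-1063)) = -2094405 + 2*(-359 - 1*(-1063))**2 = -2094405 + 2*(-359 + 1063)**2 = -2094405 + 2*704**2 = -2094405 + 2*495616 = -2094405 + 991232 = -1103173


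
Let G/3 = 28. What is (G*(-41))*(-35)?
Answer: 120540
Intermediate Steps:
G = 84 (G = 3*28 = 84)
(G*(-41))*(-35) = (84*(-41))*(-35) = -3444*(-35) = 120540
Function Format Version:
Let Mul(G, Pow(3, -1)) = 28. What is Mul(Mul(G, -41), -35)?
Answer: 120540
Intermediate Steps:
G = 84 (G = Mul(3, 28) = 84)
Mul(Mul(G, -41), -35) = Mul(Mul(84, -41), -35) = Mul(-3444, -35) = 120540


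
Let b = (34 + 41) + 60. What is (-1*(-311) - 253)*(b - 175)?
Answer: -2320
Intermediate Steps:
b = 135 (b = 75 + 60 = 135)
(-1*(-311) - 253)*(b - 175) = (-1*(-311) - 253)*(135 - 175) = (311 - 253)*(-40) = 58*(-40) = -2320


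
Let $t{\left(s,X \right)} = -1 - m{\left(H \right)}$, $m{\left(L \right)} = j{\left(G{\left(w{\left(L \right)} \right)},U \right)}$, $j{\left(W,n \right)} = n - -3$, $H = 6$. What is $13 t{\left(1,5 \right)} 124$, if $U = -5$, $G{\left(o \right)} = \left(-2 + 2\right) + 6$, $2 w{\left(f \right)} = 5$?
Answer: $1612$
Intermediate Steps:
$w{\left(f \right)} = \frac{5}{2}$ ($w{\left(f \right)} = \frac{1}{2} \cdot 5 = \frac{5}{2}$)
$G{\left(o \right)} = 6$ ($G{\left(o \right)} = 0 + 6 = 6$)
$j{\left(W,n \right)} = 3 + n$ ($j{\left(W,n \right)} = n + 3 = 3 + n$)
$m{\left(L \right)} = -2$ ($m{\left(L \right)} = 3 - 5 = -2$)
$t{\left(s,X \right)} = 1$ ($t{\left(s,X \right)} = -1 - -2 = -1 + 2 = 1$)
$13 t{\left(1,5 \right)} 124 = 13 \cdot 1 \cdot 124 = 13 \cdot 124 = 1612$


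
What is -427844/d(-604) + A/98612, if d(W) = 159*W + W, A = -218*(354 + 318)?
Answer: 1752073693/595616480 ≈ 2.9416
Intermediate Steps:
A = -146496 (A = -218*672 = -146496)
d(W) = 160*W
-427844/d(-604) + A/98612 = -427844/(160*(-604)) - 146496/98612 = -427844/(-96640) - 146496*1/98612 = -427844*(-1/96640) - 36624/24653 = 106961/24160 - 36624/24653 = 1752073693/595616480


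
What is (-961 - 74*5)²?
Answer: 1771561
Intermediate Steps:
(-961 - 74*5)² = (-961 - 370)² = (-1331)² = 1771561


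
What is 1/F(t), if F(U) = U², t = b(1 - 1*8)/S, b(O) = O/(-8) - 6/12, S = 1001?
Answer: 64128064/9 ≈ 7.1253e+6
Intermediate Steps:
b(O) = -½ - O/8 (b(O) = O*(-⅛) - 6*1/12 = -O/8 - ½ = -½ - O/8)
t = 3/8008 (t = (-½ - (1 - 1*8)/8)/1001 = (-½ - (1 - 8)/8)*(1/1001) = (-½ - ⅛*(-7))*(1/1001) = (-½ + 7/8)*(1/1001) = (3/8)*(1/1001) = 3/8008 ≈ 0.00037463)
1/F(t) = 1/((3/8008)²) = 1/(9/64128064) = 64128064/9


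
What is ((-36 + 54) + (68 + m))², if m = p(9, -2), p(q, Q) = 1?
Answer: 7569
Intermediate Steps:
m = 1
((-36 + 54) + (68 + m))² = ((-36 + 54) + (68 + 1))² = (18 + 69)² = 87² = 7569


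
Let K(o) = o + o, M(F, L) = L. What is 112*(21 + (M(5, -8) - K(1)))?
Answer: 1232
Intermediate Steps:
K(o) = 2*o
112*(21 + (M(5, -8) - K(1))) = 112*(21 + (-8 - 2)) = 112*(21 - 10) = 112*11 = 1232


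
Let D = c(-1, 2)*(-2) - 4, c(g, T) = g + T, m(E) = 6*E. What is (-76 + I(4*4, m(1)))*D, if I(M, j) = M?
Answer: 360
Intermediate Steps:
c(g, T) = T + g
D = -6 (D = (2 - 1)*(-2) - 4 = 1*(-2) - 4 = -2 - 4 = -6)
(-76 + I(4*4, m(1)))*D = (-76 + 4*4)*(-6) = (-76 + 16)*(-6) = -60*(-6) = 360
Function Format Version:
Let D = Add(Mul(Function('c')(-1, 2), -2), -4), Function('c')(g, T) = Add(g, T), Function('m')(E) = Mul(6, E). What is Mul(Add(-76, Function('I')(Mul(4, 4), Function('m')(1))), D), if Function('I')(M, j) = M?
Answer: 360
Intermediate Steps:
Function('c')(g, T) = Add(T, g)
D = -6 (D = Add(Mul(Add(2, -1), -2), -4) = Add(Mul(1, -2), -4) = Add(-2, -4) = -6)
Mul(Add(-76, Function('I')(Mul(4, 4), Function('m')(1))), D) = Mul(Add(-76, Mul(4, 4)), -6) = Mul(Add(-76, 16), -6) = Mul(-60, -6) = 360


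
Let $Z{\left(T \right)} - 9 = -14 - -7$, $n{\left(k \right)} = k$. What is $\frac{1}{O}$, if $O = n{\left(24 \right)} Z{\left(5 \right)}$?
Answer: $\frac{1}{48} \approx 0.020833$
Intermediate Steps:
$Z{\left(T \right)} = 2$ ($Z{\left(T \right)} = 9 - 7 = 2$)
$O = 48$ ($O = 24 \cdot 2 = 48$)
$\frac{1}{O} = \frac{1}{48}$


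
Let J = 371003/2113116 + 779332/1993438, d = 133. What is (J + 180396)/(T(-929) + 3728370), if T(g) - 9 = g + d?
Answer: 379948157563014397/7850971447698821532 ≈ 0.048395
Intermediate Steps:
T(g) = 142 + g (T(g) = 9 + (g + 133) = 9 + (133 + g) = 142 + g)
J = 1193195198413/2106182866404 (J = 371003*(1/2113116) + 779332*(1/1993438) = 371003/2113116 + 389666/996719 = 1193195198413/2106182866404 ≈ 0.56652)
(J + 180396)/(T(-929) + 3728370) = (1193195198413/2106182866404 + 180396)/((142 - 929) + 3728370) = 379948157563014397/(2106182866404*(-787 + 3728370)) = (379948157563014397/2106182866404)/3727583 = (379948157563014397/2106182866404)*(1/3727583) = 379948157563014397/7850971447698821532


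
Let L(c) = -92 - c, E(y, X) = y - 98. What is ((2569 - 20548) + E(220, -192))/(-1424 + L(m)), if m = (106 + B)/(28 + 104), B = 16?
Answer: 1178562/100117 ≈ 11.772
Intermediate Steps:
E(y, X) = -98 + y
m = 61/66 (m = (106 + 16)/(28 + 104) = 122/132 = 122*(1/132) = 61/66 ≈ 0.92424)
((2569 - 20548) + E(220, -192))/(-1424 + L(m)) = ((2569 - 20548) + (-98 + 220))/(-1424 + (-92 - 1*61/66)) = (-17979 + 122)/(-1424 + (-92 - 61/66)) = -17857/(-1424 - 6133/66) = -17857/(-100117/66) = -17857*(-66/100117) = 1178562/100117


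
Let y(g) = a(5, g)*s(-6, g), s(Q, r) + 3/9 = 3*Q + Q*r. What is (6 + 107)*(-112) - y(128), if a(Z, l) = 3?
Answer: -10297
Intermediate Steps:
s(Q, r) = -⅓ + 3*Q + Q*r (s(Q, r) = -⅓ + (3*Q + Q*r) = -⅓ + 3*Q + Q*r)
y(g) = -55 - 18*g (y(g) = 3*(-⅓ + 3*(-6) - 6*g) = 3*(-⅓ - 18 - 6*g) = 3*(-55/3 - 6*g) = -55 - 18*g)
(6 + 107)*(-112) - y(128) = (6 + 107)*(-112) - (-55 - 18*128) = 113*(-112) - (-55 - 2304) = -12656 - 1*(-2359) = -12656 + 2359 = -10297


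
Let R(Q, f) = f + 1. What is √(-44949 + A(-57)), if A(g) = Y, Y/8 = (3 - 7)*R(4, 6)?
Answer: I*√45173 ≈ 212.54*I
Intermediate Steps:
R(Q, f) = 1 + f
Y = -224 (Y = 8*((3 - 7)*(1 + 6)) = 8*(-4*7) = 8*(-28) = -224)
A(g) = -224
√(-44949 + A(-57)) = √(-44949 - 224) = √(-45173) = I*√45173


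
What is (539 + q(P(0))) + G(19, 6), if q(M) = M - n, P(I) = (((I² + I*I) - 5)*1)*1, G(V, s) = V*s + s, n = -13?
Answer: 667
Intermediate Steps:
G(V, s) = s + V*s
P(I) = -5 + 2*I² (P(I) = (((I² + I²) - 5)*1)*1 = ((2*I² - 5)*1)*1 = ((-5 + 2*I²)*1)*1 = (-5 + 2*I²)*1 = -5 + 2*I²)
q(M) = 13 + M (q(M) = M - 1*(-13) = M + 13 = 13 + M)
(539 + q(P(0))) + G(19, 6) = (539 + (13 + (-5 + 2*0²))) + 6*(1 + 19) = (539 + (13 + (-5 + 2*0))) + 6*20 = (539 + (13 + (-5 + 0))) + 120 = (539 + (13 - 5)) + 120 = (539 + 8) + 120 = 547 + 120 = 667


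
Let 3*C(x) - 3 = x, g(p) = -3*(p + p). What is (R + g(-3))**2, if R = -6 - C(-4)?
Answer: 1369/9 ≈ 152.11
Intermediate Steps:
g(p) = -6*p
C(x) = 1 + x/3
R = -17/3 (R = -6 - (1 + (1/3)*(-4)) = -6 - (1 - 4/3) = -6 - 1*(-1/3) = -6 + 1/3 = -17/3 ≈ -5.6667)
(R + g(-3))**2 = (-17/3 - 6*(-3))**2 = (-17/3 + 18)**2 = (37/3)**2 = 1369/9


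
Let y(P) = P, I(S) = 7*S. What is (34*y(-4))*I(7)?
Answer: -6664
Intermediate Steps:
(34*y(-4))*I(7) = (34*(-4))*(7*7) = -136*49 = -6664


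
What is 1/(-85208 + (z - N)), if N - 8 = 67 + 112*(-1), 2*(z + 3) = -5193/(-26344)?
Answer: -52688/4487642519 ≈ -1.1741e-5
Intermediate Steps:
z = -152871/52688 (z = -3 + (-5193/(-26344))/2 = -3 + (-5193*(-1/26344))/2 = -3 + (½)*(5193/26344) = -3 + 5193/52688 = -152871/52688 ≈ -2.9014)
N = -37 (N = 8 + (67 + 112*(-1)) = 8 + (67 - 112) = 8 - 45 = -37)
1/(-85208 + (z - N)) = 1/(-85208 + (-152871/52688 - 1*(-37))) = 1/(-85208 + (-152871/52688 + 37)) = 1/(-85208 + 1796585/52688) = 1/(-4487642519/52688) = -52688/4487642519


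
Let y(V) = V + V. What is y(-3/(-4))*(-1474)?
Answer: -2211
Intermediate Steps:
y(V) = 2*V
y(-3/(-4))*(-1474) = (2*(-3/(-4)))*(-1474) = (2*(-3*(-¼)))*(-1474) = (2*(¾))*(-1474) = (3/2)*(-1474) = -2211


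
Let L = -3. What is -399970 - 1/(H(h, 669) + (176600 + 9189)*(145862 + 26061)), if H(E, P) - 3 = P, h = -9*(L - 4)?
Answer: -12775602925512431/31941402919 ≈ -3.9997e+5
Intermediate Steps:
h = 63 (h = -9*(-3 - 4) = -9*(-7) = 63)
H(E, P) = 3 + P
-399970 - 1/(H(h, 669) + (176600 + 9189)*(145862 + 26061)) = -399970 - 1/((3 + 669) + (176600 + 9189)*(145862 + 26061)) = -399970 - 1/(672 + 185789*171923) = -399970 - 1/(672 + 31941402247) = -399970 - 1/31941402919 = -12775602925512431/31941402919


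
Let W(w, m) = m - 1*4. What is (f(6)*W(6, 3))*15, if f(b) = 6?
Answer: -90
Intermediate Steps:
W(w, m) = -4 + m (W(w, m) = m - 4 = -4 + m)
(f(6)*W(6, 3))*15 = (6*(-4 + 3))*15 = (6*(-1))*15 = -6*15 = -90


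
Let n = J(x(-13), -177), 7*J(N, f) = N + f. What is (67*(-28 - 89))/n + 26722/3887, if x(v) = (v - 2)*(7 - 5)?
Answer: 1057115/3887 ≈ 271.96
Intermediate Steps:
x(v) = -4 + 2*v (x(v) = (-2 + v)*2 = -4 + 2*v)
J(N, f) = N/7 + f/7 (J(N, f) = (N + f)/7 = N/7 + f/7)
n = -207/7 (n = (-4 + 2*(-13))/7 + (1/7)*(-177) = (-4 - 26)/7 - 177/7 = (1/7)*(-30) - 177/7 = -30/7 - 177/7 = -207/7 ≈ -29.571)
(67*(-28 - 89))/n + 26722/3887 = (67*(-28 - 89))/(-207/7) + 26722/3887 = (67*(-117))*(-7/207) + 26722*(1/3887) = -7839*(-7/207) + 26722/3887 = 6097/23 + 26722/3887 = 1057115/3887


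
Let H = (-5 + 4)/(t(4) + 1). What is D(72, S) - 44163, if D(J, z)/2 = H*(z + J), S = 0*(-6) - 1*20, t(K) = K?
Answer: -220919/5 ≈ -44184.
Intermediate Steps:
S = -20 (S = 0 - 20 = -20)
H = -⅕ (H = (-5 + 4)/(4 + 1) = -1/5 = -1*⅕ = -⅕ ≈ -0.20000)
D(J, z) = -2*J/5 - 2*z/5 (D(J, z) = 2*(-(z + J)/5) = 2*(-(J + z)/5) = 2*(-J/5 - z/5) = -2*J/5 - 2*z/5)
D(72, S) - 44163 = (-⅖*72 - ⅖*(-20)) - 44163 = (-144/5 + 8) - 44163 = -104/5 - 44163 = -220919/5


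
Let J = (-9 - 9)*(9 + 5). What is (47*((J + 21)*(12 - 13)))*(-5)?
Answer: -54285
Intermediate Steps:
J = -252 (J = -18*14 = -252)
(47*((J + 21)*(12 - 13)))*(-5) = (47*((-252 + 21)*(12 - 13)))*(-5) = (47*(-231*(-1)))*(-5) = (47*231)*(-5) = 10857*(-5) = -54285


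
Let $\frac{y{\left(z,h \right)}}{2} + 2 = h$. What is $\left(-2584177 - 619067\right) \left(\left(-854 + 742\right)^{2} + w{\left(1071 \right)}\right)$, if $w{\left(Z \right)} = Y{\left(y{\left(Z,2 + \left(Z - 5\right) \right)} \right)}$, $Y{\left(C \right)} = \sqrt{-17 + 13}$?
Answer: $-40181492736 - 6406488 i \approx -4.0181 \cdot 10^{10} - 6.4065 \cdot 10^{6} i$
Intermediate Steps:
$y{\left(z,h \right)} = -4 + 2 h$
$Y{\left(C \right)} = 2 i$ ($Y{\left(C \right)} = \sqrt{-4} = 2 i$)
$w{\left(Z \right)} = 2 i$
$\left(-2584177 - 619067\right) \left(\left(-854 + 742\right)^{2} + w{\left(1071 \right)}\right) = \left(-2584177 - 619067\right) \left(\left(-854 + 742\right)^{2} + 2 i\right) = - 3203244 \left(\left(-112\right)^{2} + 2 i\right) = - 3203244 \left(12544 + 2 i\right) = -40181492736 - 6406488 i$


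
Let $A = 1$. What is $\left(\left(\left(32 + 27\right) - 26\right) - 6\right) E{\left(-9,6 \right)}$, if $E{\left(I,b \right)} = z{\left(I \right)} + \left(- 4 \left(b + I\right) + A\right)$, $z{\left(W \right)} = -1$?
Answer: $324$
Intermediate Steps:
$E{\left(I,b \right)} = - 4 I - 4 b$ ($E{\left(I,b \right)} = -1 - \left(-1 + 4 \left(b + I\right)\right) = -1 - \left(-1 + 4 \left(I + b\right)\right) = -1 - \left(-1 + 4 I + 4 b\right) = - 4 I - 4 b$)
$\left(\left(\left(32 + 27\right) - 26\right) - 6\right) E{\left(-9,6 \right)} = \left(\left(\left(32 + 27\right) - 26\right) - 6\right) \left(\left(-4\right) \left(-9\right) - 24\right) = \left(\left(59 - 26\right) - 6\right) \left(36 - 24\right) = \left(33 - 6\right) 12 = 27 \cdot 12 = 324$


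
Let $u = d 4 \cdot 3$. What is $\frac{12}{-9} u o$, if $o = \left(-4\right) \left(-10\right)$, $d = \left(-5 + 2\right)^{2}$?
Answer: $-5760$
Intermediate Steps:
$d = 9$ ($d = \left(-3\right)^{2} = 9$)
$o = 40$
$u = 108$ ($u = 9 \cdot 4 \cdot 3 = 36 \cdot 3 = 108$)
$\frac{12}{-9} u o = \frac{12}{-9} \cdot 108 \cdot 40 = 12 \left(- \frac{1}{9}\right) 108 \cdot 40 = \left(- \frac{4}{3}\right) 108 \cdot 40 = \left(-144\right) 40 = -5760$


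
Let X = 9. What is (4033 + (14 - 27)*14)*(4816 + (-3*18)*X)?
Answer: 16674830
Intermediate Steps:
(4033 + (14 - 27)*14)*(4816 + (-3*18)*X) = (4033 + (14 - 27)*14)*(4816 - 3*18*9) = (4033 - 13*14)*(4816 - 54*9) = (4033 - 182)*(4816 - 486) = 3851*4330 = 16674830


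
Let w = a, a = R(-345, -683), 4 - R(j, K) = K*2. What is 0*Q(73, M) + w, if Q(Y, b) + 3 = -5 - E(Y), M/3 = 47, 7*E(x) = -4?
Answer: 1370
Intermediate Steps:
E(x) = -4/7 (E(x) = (1/7)*(-4) = -4/7)
M = 141 (M = 3*47 = 141)
Q(Y, b) = -52/7 (Q(Y, b) = -3 + (-5 - 1*(-4/7)) = -3 + (-5 + 4/7) = -3 - 31/7 = -52/7)
R(j, K) = 4 - 2*K (R(j, K) = 4 - K*2 = 4 - 2*K)
a = 1370 (a = 4 - 2*(-683) = 4 + 1366 = 1370)
w = 1370
0*Q(73, M) + w = 0*(-52/7) + 1370 = 0 + 1370 = 1370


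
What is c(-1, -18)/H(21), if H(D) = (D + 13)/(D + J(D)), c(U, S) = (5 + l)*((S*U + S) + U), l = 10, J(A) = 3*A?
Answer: -630/17 ≈ -37.059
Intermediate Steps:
c(U, S) = 15*S + 15*U + 15*S*U (c(U, S) = (5 + 10)*((S*U + S) + U) = 15*((S + S*U) + U) = 15*(S + U + S*U) = 15*S + 15*U + 15*S*U)
H(D) = (13 + D)/(4*D) (H(D) = (D + 13)/(D + 3*D) = (13 + D)/((4*D)) = (13 + D)*(1/(4*D)) = (13 + D)/(4*D))
c(-1, -18)/H(21) = (15*(-18) + 15*(-1) + 15*(-18)*(-1))/(((¼)*(13 + 21)/21)) = (-270 - 15 + 270)/(((¼)*(1/21)*34)) = -15/17/42 = -15*42/17 = -630/17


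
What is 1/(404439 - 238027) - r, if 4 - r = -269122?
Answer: -44785795911/166412 ≈ -2.6913e+5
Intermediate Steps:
r = 269126 (r = 4 - 1*(-269122) = 4 + 269122 = 269126)
1/(404439 - 238027) - r = 1/(404439 - 238027) - 1*269126 = 1/166412 - 269126 = -44785795911/166412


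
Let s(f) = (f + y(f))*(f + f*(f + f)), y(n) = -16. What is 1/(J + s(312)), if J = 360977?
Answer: 1/58080977 ≈ 1.7217e-8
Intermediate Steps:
s(f) = (-16 + f)*(f + 2*f²) (s(f) = (f - 16)*(f + f*(f + f)) = (-16 + f)*(f + f*(2*f)) = (-16 + f)*(f + 2*f²))
1/(J + s(312)) = 1/(360977 + 312*(-16 - 31*312 + 2*312²)) = 1/(360977 + 312*(-16 - 9672 + 2*97344)) = 1/(360977 + 312*(-16 - 9672 + 194688)) = 1/(360977 + 312*185000) = 1/(360977 + 57720000) = 1/58080977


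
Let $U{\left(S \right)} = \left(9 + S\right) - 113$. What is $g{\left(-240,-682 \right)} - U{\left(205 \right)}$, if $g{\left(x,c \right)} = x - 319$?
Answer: $-660$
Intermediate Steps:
$g{\left(x,c \right)} = -319 + x$ ($g{\left(x,c \right)} = x - 319 = -319 + x$)
$U{\left(S \right)} = -104 + S$
$g{\left(-240,-682 \right)} - U{\left(205 \right)} = \left(-319 - 240\right) - \left(-104 + 205\right) = -559 - 101 = -660$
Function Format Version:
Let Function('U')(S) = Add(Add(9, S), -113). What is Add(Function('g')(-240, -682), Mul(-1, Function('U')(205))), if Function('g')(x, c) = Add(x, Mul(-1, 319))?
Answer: -660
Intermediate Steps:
Function('g')(x, c) = Add(-319, x) (Function('g')(x, c) = Add(x, -319) = Add(-319, x))
Function('U')(S) = Add(-104, S)
Add(Function('g')(-240, -682), Mul(-1, Function('U')(205))) = Add(Add(-319, -240), Mul(-1, Add(-104, 205))) = Add(-559, Mul(-1, 101)) = Add(-559, -101) = -660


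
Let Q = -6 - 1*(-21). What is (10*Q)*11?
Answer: 1650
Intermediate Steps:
Q = 15 (Q = -6 + 21 = 15)
(10*Q)*11 = (10*15)*11 = 150*11 = 1650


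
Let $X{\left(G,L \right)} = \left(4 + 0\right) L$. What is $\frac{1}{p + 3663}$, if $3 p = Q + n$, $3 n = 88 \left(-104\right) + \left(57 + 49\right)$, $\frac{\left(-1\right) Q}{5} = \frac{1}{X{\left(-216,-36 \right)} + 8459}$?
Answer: $\frac{14967}{39780620} \approx 0.00037624$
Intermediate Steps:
$X{\left(G,L \right)} = 4 L$
$Q = - \frac{1}{1663}$ ($Q = - \frac{5}{4 \left(-36\right) + 8459} = - \frac{5}{-144 + 8459} = - \frac{5}{8315} = \left(-5\right) \frac{1}{8315} = - \frac{1}{1663} \approx -0.00060132$)
$n = - \frac{9046}{3}$ ($n = \frac{88 \left(-104\right) + \left(57 + 49\right)}{3} = \frac{-9152 + 106}{3} = \frac{1}{3} \left(-9046\right) = - \frac{9046}{3} \approx -3015.3$)
$p = - \frac{15043501}{14967}$ ($p = \frac{- \frac{1}{1663} - \frac{9046}{3}}{3} = \frac{1}{3} \left(- \frac{15043501}{4989}\right) = - \frac{15043501}{14967} \approx -1005.1$)
$\frac{1}{p + 3663} = \frac{1}{- \frac{15043501}{14967} + 3663} = \frac{1}{\frac{39780620}{14967}} = \frac{14967}{39780620}$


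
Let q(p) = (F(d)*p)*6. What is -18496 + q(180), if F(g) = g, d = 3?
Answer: -15256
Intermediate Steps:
q(p) = 18*p (q(p) = (3*p)*6 = 18*p)
-18496 + q(180) = -18496 + 18*180 = -18496 + 3240 = -15256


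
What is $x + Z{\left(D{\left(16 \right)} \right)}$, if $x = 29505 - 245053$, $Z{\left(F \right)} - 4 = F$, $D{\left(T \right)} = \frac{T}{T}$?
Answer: $-215543$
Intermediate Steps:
$D{\left(T \right)} = 1$
$Z{\left(F \right)} = 4 + F$
$x = -215548$ ($x = 29505 - 245053 = -215548$)
$x + Z{\left(D{\left(16 \right)} \right)} = -215548 + \left(4 + 1\right) = -215548 + 5 = -215543$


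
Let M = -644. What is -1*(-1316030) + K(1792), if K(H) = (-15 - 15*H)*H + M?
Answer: -46880454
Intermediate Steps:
K(H) = -644 + H*(-15 - 15*H) (K(H) = (-15 - 15*H)*H - 644 = H*(-15 - 15*H) - 644 = -644 + H*(-15 - 15*H))
-1*(-1316030) + K(1792) = -1*(-1316030) + (-644 - 15*1792 - 15*1792**2) = 1316030 + (-644 - 26880 - 15*3211264) = 1316030 + (-644 - 26880 - 48168960) = 1316030 - 48196484 = -46880454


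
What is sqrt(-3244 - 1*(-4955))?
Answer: sqrt(1711) ≈ 41.364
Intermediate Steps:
sqrt(-3244 - 1*(-4955)) = sqrt(-3244 + 4955) = sqrt(1711)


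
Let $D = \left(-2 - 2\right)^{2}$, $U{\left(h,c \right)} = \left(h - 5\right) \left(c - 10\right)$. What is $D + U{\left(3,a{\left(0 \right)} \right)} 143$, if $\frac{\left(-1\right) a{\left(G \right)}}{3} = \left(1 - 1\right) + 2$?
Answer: $4592$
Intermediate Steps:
$a{\left(G \right)} = -6$ ($a{\left(G \right)} = - 3 \left(\left(1 - 1\right) + 2\right) = - 3 \left(0 + 2\right) = \left(-3\right) 2 = -6$)
$U{\left(h,c \right)} = \left(-10 + c\right) \left(-5 + h\right)$ ($U{\left(h,c \right)} = \left(-5 + h\right) \left(-10 + c\right) = \left(-10 + c\right) \left(-5 + h\right)$)
$D = 16$ ($D = \left(-4\right)^{2} = 16$)
$D + U{\left(3,a{\left(0 \right)} \right)} 143 = 16 + \left(50 - 30 - -30 - 18\right) 143 = 16 + \left(50 - 30 + 30 - 18\right) 143 = 16 + 32 \cdot 143 = 16 + 4576 = 4592$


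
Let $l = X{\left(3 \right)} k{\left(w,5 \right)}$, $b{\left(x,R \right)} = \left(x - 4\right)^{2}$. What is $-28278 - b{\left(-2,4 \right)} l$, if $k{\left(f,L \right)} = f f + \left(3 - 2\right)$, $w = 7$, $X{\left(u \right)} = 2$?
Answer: $-31878$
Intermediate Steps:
$k{\left(f,L \right)} = 1 + f^{2}$ ($k{\left(f,L \right)} = f^{2} + 1 = 1 + f^{2}$)
$b{\left(x,R \right)} = \left(-4 + x\right)^{2}$
$l = 100$ ($l = 2 \left(1 + 7^{2}\right) = 2 \left(1 + 49\right) = 2 \cdot 50 = 100$)
$-28278 - b{\left(-2,4 \right)} l = -28278 - \left(-4 - 2\right)^{2} \cdot 100 = -28278 - \left(-6\right)^{2} \cdot 100 = -28278 - 36 \cdot 100 = -28278 - 3600 = -31878$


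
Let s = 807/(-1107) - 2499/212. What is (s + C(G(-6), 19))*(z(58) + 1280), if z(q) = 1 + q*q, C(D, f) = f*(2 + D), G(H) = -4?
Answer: -18356217835/78228 ≈ -2.3465e+5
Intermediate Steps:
z(q) = 1 + q²
s = -979159/78228 (s = 807*(-1/1107) - 2499*1/212 = -269/369 - 2499/212 = -979159/78228 ≈ -12.517)
(s + C(G(-6), 19))*(z(58) + 1280) = (-979159/78228 + 19*(2 - 4))*((1 + 58²) + 1280) = (-979159/78228 + 19*(-2))*((1 + 3364) + 1280) = (-979159/78228 - 38)*(3365 + 1280) = -3951823/78228*4645 = -18356217835/78228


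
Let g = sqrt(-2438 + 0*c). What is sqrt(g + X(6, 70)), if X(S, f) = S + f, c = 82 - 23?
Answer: sqrt(76 + I*sqrt(2438)) ≈ 9.1277 + 2.7047*I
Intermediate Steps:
c = 59
g = I*sqrt(2438) (g = sqrt(-2438 + 0*59) = sqrt(-2438 + 0) = sqrt(-2438) = I*sqrt(2438) ≈ 49.376*I)
sqrt(g + X(6, 70)) = sqrt(I*sqrt(2438) + (6 + 70)) = sqrt(I*sqrt(2438) + 76) = sqrt(76 + I*sqrt(2438))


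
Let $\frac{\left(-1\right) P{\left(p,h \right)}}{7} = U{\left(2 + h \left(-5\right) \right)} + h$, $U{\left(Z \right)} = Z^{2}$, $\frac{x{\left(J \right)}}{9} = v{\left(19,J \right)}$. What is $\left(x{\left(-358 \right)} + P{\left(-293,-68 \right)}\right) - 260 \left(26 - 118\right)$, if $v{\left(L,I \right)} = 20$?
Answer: $-794172$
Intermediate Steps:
$x{\left(J \right)} = 180$ ($x{\left(J \right)} = 9 \cdot 20 = 180$)
$P{\left(p,h \right)} = - 7 h - 7 \left(2 - 5 h\right)^{2}$ ($P{\left(p,h \right)} = - 7 \left(\left(2 + h \left(-5\right)\right)^{2} + h\right) = - 7 \left(\left(2 - 5 h\right)^{2} + h\right) = - 7 \left(h + \left(2 - 5 h\right)^{2}\right) = - 7 h - 7 \left(2 - 5 h\right)^{2}$)
$\left(x{\left(-358 \right)} + P{\left(-293,-68 \right)}\right) - 260 \left(26 - 118\right) = \left(180 - \left(9072 + 809200\right)\right) - 260 \left(26 - 118\right) = \left(180 - 818272\right) - -23920 = \left(180 - 818272\right) + 23920 = -818092 + 23920 = -794172$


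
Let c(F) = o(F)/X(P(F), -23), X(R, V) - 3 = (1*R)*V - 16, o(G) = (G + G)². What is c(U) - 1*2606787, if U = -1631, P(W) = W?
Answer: -24435967964/9375 ≈ -2.6065e+6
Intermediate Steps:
o(G) = 4*G² (o(G) = (2*G)² = 4*G²)
X(R, V) = -13 + R*V (X(R, V) = 3 + ((1*R)*V - 16) = 3 + (R*V - 16) = 3 + (-16 + R*V) = -13 + R*V)
c(F) = 4*F²/(-13 - 23*F) (c(F) = (4*F²)/(-13 + F*(-23)) = (4*F²)/(-13 - 23*F) = 4*F²/(-13 - 23*F))
c(U) - 1*2606787 = 4*(-1631)²/(-13 - 23*(-1631)) - 1*2606787 = 4*2660161/(-13 + 37513) - 2606787 = 4*2660161/37500 - 2606787 = 4*2660161*(1/37500) - 2606787 = 2660161/9375 - 2606787 = -24435967964/9375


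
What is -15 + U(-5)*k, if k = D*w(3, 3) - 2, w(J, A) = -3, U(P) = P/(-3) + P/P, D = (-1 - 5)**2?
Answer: -925/3 ≈ -308.33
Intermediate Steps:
D = 36 (D = (-6)**2 = 36)
U(P) = 1 - P/3 (U(P) = P*(-1/3) + 1 = -P/3 + 1 = 1 - P/3)
k = -110 (k = 36*(-3) - 2 = -108 - 2 = -110)
-15 + U(-5)*k = -15 + (1 - 1/3*(-5))*(-110) = -15 + (1 + 5/3)*(-110) = -15 + (8/3)*(-110) = -15 - 880/3 = -925/3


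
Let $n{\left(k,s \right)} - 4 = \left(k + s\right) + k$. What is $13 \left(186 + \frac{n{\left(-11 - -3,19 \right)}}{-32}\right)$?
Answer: $\frac{77285}{32} \approx 2415.2$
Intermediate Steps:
$n{\left(k,s \right)} = 4 + s + 2 k$ ($n{\left(k,s \right)} = 4 + \left(\left(k + s\right) + k\right) = 4 + \left(s + 2 k\right) = 4 + s + 2 k$)
$13 \left(186 + \frac{n{\left(-11 - -3,19 \right)}}{-32}\right) = 13 \left(186 + \frac{4 + 19 + 2 \left(-11 - -3\right)}{-32}\right) = 13 \left(186 + \left(4 + 19 + 2 \left(-11 + 3\right)\right) \left(- \frac{1}{32}\right)\right) = 13 \left(186 + \left(4 + 19 + 2 \left(-8\right)\right) \left(- \frac{1}{32}\right)\right) = 13 \left(186 + \left(4 + 19 - 16\right) \left(- \frac{1}{32}\right)\right) = 13 \left(186 + 7 \left(- \frac{1}{32}\right)\right) = 13 \left(186 - \frac{7}{32}\right) = 13 \cdot \frac{5945}{32} = \frac{77285}{32}$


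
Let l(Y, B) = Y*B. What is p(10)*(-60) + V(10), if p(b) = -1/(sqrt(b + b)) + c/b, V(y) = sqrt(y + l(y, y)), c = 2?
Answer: -12 + sqrt(110) + 6*sqrt(5) ≈ 11.904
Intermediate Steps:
l(Y, B) = B*Y
V(y) = sqrt(y + y**2) (V(y) = sqrt(y + y*y) = sqrt(y + y**2))
p(b) = 2/b - sqrt(2)/(2*sqrt(b)) (p(b) = -1/(sqrt(b + b)) + 2/b = -1/(sqrt(2*b)) + 2/b = -1/(sqrt(2)*sqrt(b)) + 2/b = -sqrt(2)/(2*sqrt(b)) + 2/b = 2/b - sqrt(2)/(2*sqrt(b)))
p(10)*(-60) + V(10) = (2/10 - sqrt(2)/(2*sqrt(10)))*(-60) + sqrt(10*(1 + 10)) = (2*(1/10) - sqrt(2)*sqrt(10)/10/2)*(-60) + sqrt(10*11) = (1/5 - sqrt(5)/10)*(-60) + sqrt(110) = (-12 + 6*sqrt(5)) + sqrt(110) = -12 + sqrt(110) + 6*sqrt(5)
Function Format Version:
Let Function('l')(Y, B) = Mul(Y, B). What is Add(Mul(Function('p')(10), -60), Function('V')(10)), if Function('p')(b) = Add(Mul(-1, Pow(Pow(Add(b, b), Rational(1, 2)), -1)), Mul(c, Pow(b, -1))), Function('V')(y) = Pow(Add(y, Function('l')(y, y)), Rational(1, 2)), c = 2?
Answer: Add(-12, Pow(110, Rational(1, 2)), Mul(6, Pow(5, Rational(1, 2)))) ≈ 11.904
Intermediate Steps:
Function('l')(Y, B) = Mul(B, Y)
Function('V')(y) = Pow(Add(y, Pow(y, 2)), Rational(1, 2)) (Function('V')(y) = Pow(Add(y, Mul(y, y)), Rational(1, 2)) = Pow(Add(y, Pow(y, 2)), Rational(1, 2)))
Function('p')(b) = Add(Mul(2, Pow(b, -1)), Mul(Rational(-1, 2), Pow(2, Rational(1, 2)), Pow(b, Rational(-1, 2)))) (Function('p')(b) = Add(Mul(-1, Pow(Pow(Add(b, b), Rational(1, 2)), -1)), Mul(2, Pow(b, -1))) = Add(Mul(-1, Pow(Pow(Mul(2, b), Rational(1, 2)), -1)), Mul(2, Pow(b, -1))) = Add(Mul(-1, Pow(Mul(Pow(2, Rational(1, 2)), Pow(b, Rational(1, 2))), -1)), Mul(2, Pow(b, -1))) = Add(Mul(-1, Mul(Rational(1, 2), Pow(2, Rational(1, 2)), Pow(b, Rational(-1, 2)))), Mul(2, Pow(b, -1))) = Add(Mul(Rational(-1, 2), Pow(2, Rational(1, 2)), Pow(b, Rational(-1, 2))), Mul(2, Pow(b, -1))) = Add(Mul(2, Pow(b, -1)), Mul(Rational(-1, 2), Pow(2, Rational(1, 2)), Pow(b, Rational(-1, 2)))))
Add(Mul(Function('p')(10), -60), Function('V')(10)) = Add(Mul(Add(Mul(2, Pow(10, -1)), Mul(Rational(-1, 2), Pow(2, Rational(1, 2)), Pow(10, Rational(-1, 2)))), -60), Pow(Mul(10, Add(1, 10)), Rational(1, 2))) = Add(Mul(Add(Mul(2, Rational(1, 10)), Mul(Rational(-1, 2), Pow(2, Rational(1, 2)), Mul(Rational(1, 10), Pow(10, Rational(1, 2))))), -60), Pow(Mul(10, 11), Rational(1, 2))) = Add(Mul(Add(Rational(1, 5), Mul(Rational(-1, 10), Pow(5, Rational(1, 2)))), -60), Pow(110, Rational(1, 2))) = Add(Add(-12, Mul(6, Pow(5, Rational(1, 2)))), Pow(110, Rational(1, 2))) = Add(-12, Pow(110, Rational(1, 2)), Mul(6, Pow(5, Rational(1, 2))))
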